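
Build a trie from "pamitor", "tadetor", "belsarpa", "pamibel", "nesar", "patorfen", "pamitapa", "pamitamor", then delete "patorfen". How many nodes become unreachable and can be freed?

6

A node on "patorfen"'s path can go only if nothing else ends at it or branches off below it.
The suffix "torfen" (6 nodes) is used only by "patorfen"; the node for "pa" still has the child "m", so pruning stops there.
Nodes removed: 6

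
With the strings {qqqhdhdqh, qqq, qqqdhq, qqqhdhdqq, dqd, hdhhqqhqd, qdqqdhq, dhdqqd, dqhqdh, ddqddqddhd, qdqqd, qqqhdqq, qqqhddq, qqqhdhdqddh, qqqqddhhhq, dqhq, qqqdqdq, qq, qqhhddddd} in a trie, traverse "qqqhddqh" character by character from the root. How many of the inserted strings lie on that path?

Walk "qqqhddqh" from the root; an end-of-word marker is hit whenever a stored word is a prefix of "qqqhddqh".
Prefixes of the query that are stored words: "qq", "qqq", "qqqhddq"
Count: 3

3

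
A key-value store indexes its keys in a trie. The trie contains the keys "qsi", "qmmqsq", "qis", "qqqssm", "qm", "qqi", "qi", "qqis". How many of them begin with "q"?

8

Filter for entries beginning with "q":
Words under "q": qi, qis, qm, qmmqsq, qqi, qqis, qqqssm, qsi
Count: 8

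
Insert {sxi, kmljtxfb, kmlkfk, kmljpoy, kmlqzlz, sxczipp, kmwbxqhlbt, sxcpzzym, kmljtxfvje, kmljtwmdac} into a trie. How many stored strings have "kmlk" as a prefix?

Traverse to the node for "kmlk", then collect every word in that subtree.
Words under "kmlk": kmlkfk
Count: 1

1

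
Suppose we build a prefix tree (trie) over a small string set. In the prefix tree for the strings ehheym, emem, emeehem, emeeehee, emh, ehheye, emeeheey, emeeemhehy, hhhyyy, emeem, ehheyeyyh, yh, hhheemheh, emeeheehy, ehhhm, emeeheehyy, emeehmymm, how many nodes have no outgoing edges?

15

Leaves are exactly the stored words that no other stored word extends.
Those words: "ehheyeyyh", "ehheym", "ehhhm", "emeeehee", "emeeemhehy", "emeeheehyy", "emeeheey", "emeehem", "emeehmymm", "emeem", "emem", "emh", "hhheemheh", "hhhyyy", "yh"
Leaf count: 15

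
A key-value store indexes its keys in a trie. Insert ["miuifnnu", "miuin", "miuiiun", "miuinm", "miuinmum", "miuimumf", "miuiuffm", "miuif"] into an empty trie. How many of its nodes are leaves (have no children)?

Leaves are exactly the stored words that no other stored word extends.
Those words: "miuifnnu", "miuiiun", "miuimumf", "miuinmum", "miuiuffm"
Leaf count: 5

5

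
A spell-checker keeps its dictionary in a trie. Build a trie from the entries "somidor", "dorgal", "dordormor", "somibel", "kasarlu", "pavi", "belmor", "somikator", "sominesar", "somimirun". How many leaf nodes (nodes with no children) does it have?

10

A leaf is a node with no children — equivalently, the end of a word that is not a proper prefix of any other stored word.
Those words: "belmor", "dordormor", "dorgal", "kasarlu", "pavi", "somibel", "somidor", "somikator", "somimirun", "sominesar"
Leaf count: 10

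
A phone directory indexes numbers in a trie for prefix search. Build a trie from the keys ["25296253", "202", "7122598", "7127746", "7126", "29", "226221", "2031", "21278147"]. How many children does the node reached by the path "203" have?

The children of the "203" node are the distinct next characters among strings starting with "203".
Distinct next characters after "203": 1.
That node has 1 child edge.

1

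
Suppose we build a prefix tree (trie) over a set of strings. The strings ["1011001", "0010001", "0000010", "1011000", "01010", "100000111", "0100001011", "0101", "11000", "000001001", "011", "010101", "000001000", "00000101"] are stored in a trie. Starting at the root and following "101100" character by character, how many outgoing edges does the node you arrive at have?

2

Walk "101100" from the root, arriving at one node.
Characters that immediately follow "101100" among the stored strings: {0, 1}.
That node has 2 child edges.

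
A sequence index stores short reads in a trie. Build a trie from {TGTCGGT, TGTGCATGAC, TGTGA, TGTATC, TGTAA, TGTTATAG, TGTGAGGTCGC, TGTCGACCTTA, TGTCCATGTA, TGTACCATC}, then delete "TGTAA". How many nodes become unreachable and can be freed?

1

Walk "TGTAA" from the leaf back toward the root, removing each node that no remaining word uses.
The suffix "A" (1 node) is used only by "TGTAA"; the node for "TGTA" still has the child "T", so pruning stops there.
Nodes removed: 1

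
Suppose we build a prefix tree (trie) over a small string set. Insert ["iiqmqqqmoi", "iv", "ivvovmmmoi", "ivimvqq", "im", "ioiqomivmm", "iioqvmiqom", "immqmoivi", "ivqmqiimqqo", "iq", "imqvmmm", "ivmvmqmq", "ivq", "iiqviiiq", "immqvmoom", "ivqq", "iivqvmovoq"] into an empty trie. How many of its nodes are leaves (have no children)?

14

A leaf is a node with no children — equivalently, the end of a word that is not a proper prefix of any other stored word.
Those words: "iioqvmiqom", "iiqmqqqmoi", "iiqviiiq", "iivqvmovoq", "immqmoivi", "immqvmoom", "imqvmmm", "ioiqomivmm", "iq", "ivimvqq", "ivmvmqmq", "ivqmqiimqqo", "ivqq", "ivvovmmmoi"
Leaf count: 14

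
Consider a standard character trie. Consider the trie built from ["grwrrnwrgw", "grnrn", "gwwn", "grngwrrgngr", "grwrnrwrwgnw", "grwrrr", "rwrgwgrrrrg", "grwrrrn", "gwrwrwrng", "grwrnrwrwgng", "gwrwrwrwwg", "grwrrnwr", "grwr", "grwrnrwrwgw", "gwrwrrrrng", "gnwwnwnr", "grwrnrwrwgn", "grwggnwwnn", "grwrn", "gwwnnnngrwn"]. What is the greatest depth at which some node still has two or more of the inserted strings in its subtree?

11

Equivalently: take the maximum, over all pairs, of their longest common prefix length.
"grwrnrwrwgn" and "grwrnrwrwgng" agree on "grwrnrwrwgn" (11 characters) before diverging; nothing deeper is shared.
Longest shared-prefix length: 11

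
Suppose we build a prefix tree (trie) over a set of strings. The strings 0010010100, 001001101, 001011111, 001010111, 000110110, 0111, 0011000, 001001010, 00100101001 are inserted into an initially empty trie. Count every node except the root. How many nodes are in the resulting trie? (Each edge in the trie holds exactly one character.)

37

Trace insertions, counting only characters that open a new branch:
  "0010010100" → 10 new (0, 0, 1, 0, 0, 1, 0, 1, 0, 0)
  "001001101" → prefix "001001" already present; 3 new (1, 0, 1)
  "001011111" → prefix "0010" already present; 5 new (1, 1, 1, 1, 1)
  "001010111" → prefix "00101" already present; 4 new (0, 1, 1, 1)
  "000110110" → prefix "00" already present; 7 new (0, 1, 1, 0, 1, 1, 0)
  "0111" → prefix "0" already present; 3 new (1, 1, 1)
  "0011000" → prefix "001" already present; 4 new (1, 0, 0, 0)
  "001001010" → prefix "001001010" already present; 0 new (none)
  "00100101001" → prefix "0010010100" already present; 1 new (1)
Total nodes = 10 + 3 + 5 + 4 + 7 + 3 + 4 + 0 + 1 = 37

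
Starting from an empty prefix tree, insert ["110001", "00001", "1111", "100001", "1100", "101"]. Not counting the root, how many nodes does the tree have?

Trie structure (* marks end of a word):
(root)
├─ 0
│  └─ 0
│     └─ 0
│        └─ 0
│           └─ 1 *
└─ 1
   ├─ 0
   │  ├─ 0
   │  │  └─ 0
   │  │     └─ 0
   │  │        └─ 1 *
   │  └─ 1 *
   └─ 1
      ├─ 0
      │  └─ 0 *
      │     └─ 0
      │        └─ 1 *
      └─ 1
         └─ 1 *
Counting every labelled node above: 19.

19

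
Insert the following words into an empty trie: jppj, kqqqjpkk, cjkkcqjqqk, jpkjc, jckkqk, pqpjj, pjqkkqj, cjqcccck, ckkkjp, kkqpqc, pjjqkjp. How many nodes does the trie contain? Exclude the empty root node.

Insert word by word; a character creates a node only if that edge doesn't already exist:
  "jppj" → 4 new (j, p, p, j)
  "kqqqjpkk" → 8 new (k, q, q, q, j, p, k, k)
  "cjkkcqjqqk" → 10 new (c, j, k, k, c, q, j, q, q, k)
  "jpkjc" → prefix "jp" already present; 3 new (k, j, c)
  "jckkqk" → prefix "j" already present; 5 new (c, k, k, q, k)
  "pqpjj" → 5 new (p, q, p, j, j)
  "pjqkkqj" → prefix "p" already present; 6 new (j, q, k, k, q, j)
  "cjqcccck" → prefix "cj" already present; 6 new (q, c, c, c, c, k)
  "ckkkjp" → prefix "c" already present; 5 new (k, k, k, j, p)
  "kkqpqc" → prefix "k" already present; 5 new (k, q, p, q, c)
  "pjjqkjp" → prefix "pj" already present; 5 new (j, q, k, j, p)
Total nodes = 4 + 8 + 10 + 3 + 5 + 5 + 6 + 6 + 5 + 5 + 5 = 62

62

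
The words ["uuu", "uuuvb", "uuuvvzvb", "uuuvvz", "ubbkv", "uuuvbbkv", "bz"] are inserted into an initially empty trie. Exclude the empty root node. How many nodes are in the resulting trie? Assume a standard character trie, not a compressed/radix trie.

18

Trie structure (* marks end of a word):
(root)
├─ b
│  └─ z *
└─ u
   ├─ b
   │  └─ b
   │     └─ k
   │        └─ v *
   └─ u
      └─ u *
         └─ v
            ├─ b *
            │  └─ b
            │     └─ k
            │        └─ v *
            └─ v
               └─ z *
                  └─ v
                     └─ b *
Counting every labelled node above: 18.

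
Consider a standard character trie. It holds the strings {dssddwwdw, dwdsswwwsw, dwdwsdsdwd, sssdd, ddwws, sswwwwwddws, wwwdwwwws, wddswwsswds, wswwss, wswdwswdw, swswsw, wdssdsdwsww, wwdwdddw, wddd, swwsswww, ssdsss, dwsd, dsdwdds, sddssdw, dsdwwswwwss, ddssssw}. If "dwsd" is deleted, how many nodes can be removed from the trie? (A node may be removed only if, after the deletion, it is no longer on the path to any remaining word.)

Walk "dwsd" from the leaf back toward the root, removing each node that no remaining word uses.
The suffix "sd" (2 nodes) is used only by "dwsd"; the node for "dw" still has the child "d", so pruning stops there.
Nodes removed: 2

2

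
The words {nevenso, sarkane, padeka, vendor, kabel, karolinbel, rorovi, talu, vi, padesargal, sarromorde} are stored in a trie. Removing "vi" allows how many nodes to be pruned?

After clearing the end-marker at "vi", prune upward until reaching a node still needed by another word.
The suffix "i" (1 node) is used only by "vi"; the node for "v" still has the child "e", so pruning stops there.
Nodes removed: 1

1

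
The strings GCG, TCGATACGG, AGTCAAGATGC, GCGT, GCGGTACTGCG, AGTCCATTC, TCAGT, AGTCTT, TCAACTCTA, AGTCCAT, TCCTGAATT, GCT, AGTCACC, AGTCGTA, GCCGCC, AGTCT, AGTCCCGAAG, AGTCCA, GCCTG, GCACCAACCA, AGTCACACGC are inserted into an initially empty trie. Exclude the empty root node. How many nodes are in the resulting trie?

Count nodes per top-level branch (shared prefixes stored once):
  'A'-branch (AGTCAAGATGC, AGTCACACGC, AGTCACC, AGTCCA, AGTCCAT, AGTCCATTC, AGTCCCGAAG, AGTCGTA, AGTCT, AGTCTT): 32 nodes
  'G'-branch (GCACCAACCA, GCCGCC, GCCTG, GCG, GCGGTACTGCG, GCGT, GCT): 27 nodes
  'T'-branch (TCAACTCTA, TCAGT, TCCTGAATT, TCGATACGG): 25 nodes
Sum: 84

84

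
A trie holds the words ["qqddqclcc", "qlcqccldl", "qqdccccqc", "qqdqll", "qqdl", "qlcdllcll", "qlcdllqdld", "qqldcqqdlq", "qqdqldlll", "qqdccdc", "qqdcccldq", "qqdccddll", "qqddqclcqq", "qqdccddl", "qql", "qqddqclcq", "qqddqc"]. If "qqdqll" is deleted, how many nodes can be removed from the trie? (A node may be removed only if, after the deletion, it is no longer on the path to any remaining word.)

1

After clearing the end-marker at "qqdqll", prune upward until reaching a node still needed by another word.
The suffix "l" (1 node) is used only by "qqdqll"; the node for "qqdql" still has the child "d", so pruning stops there.
Nodes removed: 1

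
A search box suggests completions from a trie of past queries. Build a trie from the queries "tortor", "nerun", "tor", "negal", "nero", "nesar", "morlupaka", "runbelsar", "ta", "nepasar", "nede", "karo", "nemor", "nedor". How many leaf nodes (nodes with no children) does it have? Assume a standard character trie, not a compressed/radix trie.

Leaves are exactly the stored words that no other stored word extends.
Those words: "karo", "morlupaka", "nede", "nedor", "negal", "nemor", "nepasar", "nero", "nerun", "nesar", "runbelsar", "ta", "tortor"
Leaf count: 13

13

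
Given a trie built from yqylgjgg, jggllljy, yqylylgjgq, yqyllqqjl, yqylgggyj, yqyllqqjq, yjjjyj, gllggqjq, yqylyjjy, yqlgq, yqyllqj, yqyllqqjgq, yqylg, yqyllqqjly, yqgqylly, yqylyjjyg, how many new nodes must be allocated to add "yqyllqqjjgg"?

Walking "yqyllqqjjgg" from the root, the first 8 characters ("yqyllqqj") follow existing edges; "j" is the first miss.
New nodes needed: |"yqyllqqjjgg"| − 8 = 11 − 8 = 3.

3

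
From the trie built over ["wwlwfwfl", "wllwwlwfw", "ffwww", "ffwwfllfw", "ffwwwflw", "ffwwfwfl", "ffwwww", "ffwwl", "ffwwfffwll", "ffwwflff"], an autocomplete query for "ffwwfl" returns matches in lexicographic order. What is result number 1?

DFS of the "ffwwfl" subtree visits, in order: "ffwwflff", "ffwwfllfw"
Position 1: ffwwflff

ffwwflff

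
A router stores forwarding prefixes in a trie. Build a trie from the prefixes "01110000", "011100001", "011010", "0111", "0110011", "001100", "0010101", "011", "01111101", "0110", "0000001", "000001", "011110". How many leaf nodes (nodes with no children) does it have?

9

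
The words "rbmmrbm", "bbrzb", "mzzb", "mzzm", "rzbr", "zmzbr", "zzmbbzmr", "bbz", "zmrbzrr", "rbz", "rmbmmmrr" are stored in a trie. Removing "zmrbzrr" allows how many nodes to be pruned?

5

A node on "zmrbzrr"'s path can go only if nothing else ends at it or branches off below it.
The suffix "rbzrr" (5 nodes) is used only by "zmrbzrr"; the node for "zm" still has the child "z", so pruning stops there.
Nodes removed: 5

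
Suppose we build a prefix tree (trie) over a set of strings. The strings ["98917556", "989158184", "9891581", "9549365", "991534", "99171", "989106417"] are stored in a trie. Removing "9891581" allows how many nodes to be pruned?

0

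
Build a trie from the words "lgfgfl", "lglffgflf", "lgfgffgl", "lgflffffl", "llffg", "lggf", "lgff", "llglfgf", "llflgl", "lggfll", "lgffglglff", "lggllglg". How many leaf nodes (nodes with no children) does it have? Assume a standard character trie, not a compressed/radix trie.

10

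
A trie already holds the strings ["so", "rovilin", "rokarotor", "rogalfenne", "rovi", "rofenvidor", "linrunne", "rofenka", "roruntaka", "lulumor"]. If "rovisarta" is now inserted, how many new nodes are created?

"rovi" is already a path in the trie; the remaining "sarta" must be added.
Each of the 5 remaining characters creates one node.

5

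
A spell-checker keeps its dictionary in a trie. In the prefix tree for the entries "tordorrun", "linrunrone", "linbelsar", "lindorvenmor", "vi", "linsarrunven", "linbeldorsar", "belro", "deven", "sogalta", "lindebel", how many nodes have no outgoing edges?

Leaves are exactly the stored words that no other stored word extends.
Those words: "belro", "deven", "linbeldorsar", "linbelsar", "lindebel", "lindorvenmor", "linrunrone", "linsarrunven", "sogalta", "tordorrun", "vi"
Leaf count: 11

11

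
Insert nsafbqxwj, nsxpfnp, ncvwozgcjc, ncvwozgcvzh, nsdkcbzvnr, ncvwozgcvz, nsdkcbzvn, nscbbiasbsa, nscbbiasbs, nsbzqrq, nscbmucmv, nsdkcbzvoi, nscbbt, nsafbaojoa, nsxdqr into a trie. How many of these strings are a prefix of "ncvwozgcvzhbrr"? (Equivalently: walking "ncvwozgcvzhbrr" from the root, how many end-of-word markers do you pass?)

2

Check each prefix of "ncvwozgcvzhbrr" against the stored set — each match is an end-marker on the path.
Prefixes of the query that are stored words: "ncvwozgcvz", "ncvwozgcvzh"
Count: 2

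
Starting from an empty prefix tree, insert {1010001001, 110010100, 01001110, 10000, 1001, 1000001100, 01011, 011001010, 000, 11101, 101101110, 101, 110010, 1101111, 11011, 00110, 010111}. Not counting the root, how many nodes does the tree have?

For each word, the new-node count is its length minus the longest prefix already in the trie:
  "1010001001" → 10 new (1, 0, 1, 0, 0, 0, 1, 0, 0, 1)
  "110010100" → prefix "1" already present; 8 new (1, 0, 0, 1, 0, 1, 0, 0)
  "01001110" → 8 new (0, 1, 0, 0, 1, 1, 1, 0)
  "10000" → prefix "10" already present; 3 new (0, 0, 0)
  "1001" → prefix "100" already present; 1 new (1)
  "1000001100" → prefix "10000" already present; 5 new (0, 1, 1, 0, 0)
  "01011" → prefix "010" already present; 2 new (1, 1)
  "011001010" → prefix "01" already present; 7 new (1, 0, 0, 1, 0, 1, 0)
  "000" → prefix "0" already present; 2 new (0, 0)
  "11101" → prefix "11" already present; 3 new (1, 0, 1)
  "101101110" → prefix "101" already present; 6 new (1, 0, 1, 1, 1, 0)
  "101" → prefix "101" already present; 0 new (none)
  "110010" → prefix "110010" already present; 0 new (none)
  "1101111" → prefix "110" already present; 4 new (1, 1, 1, 1)
  "11011" → prefix "11011" already present; 0 new (none)
  "00110" → prefix "00" already present; 3 new (1, 1, 0)
  "010111" → prefix "01011" already present; 1 new (1)
Total nodes = 10 + 8 + 8 + 3 + 1 + 5 + 2 + 7 + 2 + 3 + 6 + 0 + 0 + 4 + 0 + 3 + 1 = 63

63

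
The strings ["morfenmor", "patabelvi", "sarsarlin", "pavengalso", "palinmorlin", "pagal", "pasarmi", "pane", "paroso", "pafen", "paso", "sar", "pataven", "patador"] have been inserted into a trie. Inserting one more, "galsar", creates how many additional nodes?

6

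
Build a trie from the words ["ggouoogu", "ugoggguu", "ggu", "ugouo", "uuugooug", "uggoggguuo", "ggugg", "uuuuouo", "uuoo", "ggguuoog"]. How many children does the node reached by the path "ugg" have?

The children of the "ugg" node are the distinct next characters among strings starting with "ugg".
Distinct next characters after "ugg": o.
That node has 1 child edge.

1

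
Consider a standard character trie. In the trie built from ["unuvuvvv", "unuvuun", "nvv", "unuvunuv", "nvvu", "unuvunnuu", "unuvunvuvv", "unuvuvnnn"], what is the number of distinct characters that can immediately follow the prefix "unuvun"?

3

Walk "unuvun" from the root, arriving at one node.
Distinct next characters after "unuvun": n, u, v.
That node has 3 child edges.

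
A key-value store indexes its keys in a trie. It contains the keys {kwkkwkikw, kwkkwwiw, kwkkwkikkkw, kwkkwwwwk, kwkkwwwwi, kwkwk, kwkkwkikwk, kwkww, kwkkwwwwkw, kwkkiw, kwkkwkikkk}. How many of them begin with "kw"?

11

Traverse to the node for "kw", then collect every word in that subtree.
Words under "kw": kwkkiw, kwkkwkikkk, kwkkwkikkkw, kwkkwkikw, kwkkwkikwk, kwkkwwiw, kwkkwwwwi, kwkkwwwwk, kwkkwwwwkw, kwkwk, kwkww
Count: 11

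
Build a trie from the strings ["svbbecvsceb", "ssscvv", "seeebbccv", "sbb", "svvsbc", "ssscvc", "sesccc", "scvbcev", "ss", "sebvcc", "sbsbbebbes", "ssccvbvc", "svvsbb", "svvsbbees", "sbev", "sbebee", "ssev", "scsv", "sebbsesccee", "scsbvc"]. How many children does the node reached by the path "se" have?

Walk "se" from the root, arriving at one node.
Distinct next characters after "se": b, e, s.
That node has 3 child edges.

3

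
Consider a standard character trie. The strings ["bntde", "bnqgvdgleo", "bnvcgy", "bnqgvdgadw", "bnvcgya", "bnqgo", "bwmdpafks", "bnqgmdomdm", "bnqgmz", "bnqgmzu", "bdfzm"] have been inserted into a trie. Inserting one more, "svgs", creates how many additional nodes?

No existing word starts with "s", so every character of "svgs" needs a new node.
4 − 0 = 4 new nodes.

4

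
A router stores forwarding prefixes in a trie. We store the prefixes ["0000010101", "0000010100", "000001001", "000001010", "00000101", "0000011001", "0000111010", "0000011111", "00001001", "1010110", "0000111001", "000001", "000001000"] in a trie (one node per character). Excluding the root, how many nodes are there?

Trace insertions, counting only characters that open a new branch:
  "0000010101" → 10 new (0, 0, 0, 0, 0, 1, 0, 1, 0, 1)
  "0000010100" → prefix "000001010" already present; 1 new (0)
  "000001001" → prefix "0000010" already present; 2 new (0, 1)
  "000001010" → prefix "000001010" already present; 0 new (none)
  "00000101" → prefix "00000101" already present; 0 new (none)
  "0000011001" → prefix "000001" already present; 4 new (1, 0, 0, 1)
  "0000111010" → prefix "0000" already present; 6 new (1, 1, 1, 0, 1, 0)
  "0000011111" → prefix "0000011" already present; 3 new (1, 1, 1)
  "00001001" → prefix "00001" already present; 3 new (0, 0, 1)
  "1010110" → 7 new (1, 0, 1, 0, 1, 1, 0)
  "0000111001" → prefix "00001110" already present; 2 new (0, 1)
  "000001" → prefix "000001" already present; 0 new (none)
  "000001000" → prefix "00000100" already present; 1 new (0)
Total nodes = 10 + 1 + 2 + 0 + 0 + 4 + 6 + 3 + 3 + 7 + 2 + 0 + 1 = 39

39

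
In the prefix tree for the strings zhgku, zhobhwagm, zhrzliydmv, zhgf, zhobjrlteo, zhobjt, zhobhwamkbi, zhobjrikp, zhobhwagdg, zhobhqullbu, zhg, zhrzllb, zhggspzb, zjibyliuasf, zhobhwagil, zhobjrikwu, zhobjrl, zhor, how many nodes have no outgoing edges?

16

Leaves are exactly the stored words that no other stored word extends.
Those words: "zhgf", "zhggspzb", "zhgku", "zhobhqullbu", "zhobhwagdg", "zhobhwagil", "zhobhwagm", "zhobhwamkbi", "zhobjrikp", "zhobjrikwu", "zhobjrlteo", "zhobjt", "zhor", "zhrzliydmv", "zhrzllb", "zjibyliuasf"
Leaf count: 16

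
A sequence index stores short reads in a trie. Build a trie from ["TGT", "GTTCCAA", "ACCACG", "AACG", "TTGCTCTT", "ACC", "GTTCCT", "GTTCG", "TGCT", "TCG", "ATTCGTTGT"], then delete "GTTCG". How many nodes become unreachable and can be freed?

Walk "GTTCG" from the leaf back toward the root, removing each node that no remaining word uses.
The suffix "G" (1 node) is used only by "GTTCG"; the node for "GTTC" still has the child "C", so pruning stops there.
Nodes removed: 1

1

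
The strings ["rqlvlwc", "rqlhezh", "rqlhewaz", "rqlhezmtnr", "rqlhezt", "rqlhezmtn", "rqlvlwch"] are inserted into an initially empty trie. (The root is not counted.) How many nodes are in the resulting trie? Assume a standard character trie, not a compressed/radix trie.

Trie structure (* marks end of a word):
(root)
└─ r
   └─ q
      └─ l
         ├─ h
         │  └─ e
         │     ├─ w
         │     │  └─ a
         │     │     └─ z *
         │     └─ z
         │        ├─ h *
         │        ├─ m
         │        │  └─ t
         │        │     └─ n *
         │        │        └─ r *
         │        └─ t *
         └─ v
            └─ l
               └─ w
                  └─ c *
                     └─ h *
Counting every labelled node above: 20.

20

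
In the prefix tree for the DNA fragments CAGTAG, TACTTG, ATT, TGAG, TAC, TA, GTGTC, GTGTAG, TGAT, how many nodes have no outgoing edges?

7

Leaves are exactly the stored words that no other stored word extends.
Those words: "ATT", "CAGTAG", "GTGTAG", "GTGTC", "TACTTG", "TGAG", "TGAT"
Leaf count: 7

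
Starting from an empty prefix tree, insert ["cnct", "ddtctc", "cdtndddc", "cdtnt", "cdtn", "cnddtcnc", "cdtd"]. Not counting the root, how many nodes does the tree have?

Trie structure (* marks end of a word):
(root)
├─ c
│  ├─ d
│  │  └─ t
│  │     ├─ d *
│  │     └─ n *
│  │        ├─ d
│  │        │  └─ d
│  │        │     └─ d
│  │        │        └─ c *
│  │        └─ t *
│  └─ n
│     ├─ c
│     │  └─ t *
│     └─ d
│        └─ d
│           └─ t
│              └─ c
│                 └─ n
│                    └─ c *
└─ d
   └─ d
      └─ t
         └─ c
            └─ t
               └─ c *
Counting every labelled node above: 25.

25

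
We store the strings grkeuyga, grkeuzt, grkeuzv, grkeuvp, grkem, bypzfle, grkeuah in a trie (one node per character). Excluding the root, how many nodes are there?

Insert word by word; a character creates a node only if that edge doesn't already exist:
  "grkeuyga" → 8 new (g, r, k, e, u, y, g, a)
  "grkeuzt" → prefix "grkeu" already present; 2 new (z, t)
  "grkeuzv" → prefix "grkeuz" already present; 1 new (v)
  "grkeuvp" → prefix "grkeu" already present; 2 new (v, p)
  "grkem" → prefix "grke" already present; 1 new (m)
  "bypzfle" → 7 new (b, y, p, z, f, l, e)
  "grkeuah" → prefix "grkeu" already present; 2 new (a, h)
Total nodes = 8 + 2 + 1 + 2 + 1 + 7 + 2 = 23

23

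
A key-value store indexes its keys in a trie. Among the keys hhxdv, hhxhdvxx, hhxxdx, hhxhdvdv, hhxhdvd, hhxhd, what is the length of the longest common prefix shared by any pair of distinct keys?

7

The deepest shared node is where two words last agree before diverging.
"hhxhdvd" and "hhxhdvdv" agree on "hhxhdvd" (7 characters) before diverging; nothing deeper is shared.
Longest shared-prefix length: 7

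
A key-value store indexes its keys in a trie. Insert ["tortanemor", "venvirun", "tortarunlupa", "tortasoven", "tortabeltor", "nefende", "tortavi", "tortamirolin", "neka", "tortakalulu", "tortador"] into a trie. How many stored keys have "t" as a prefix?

Traverse to the node for "t", then collect every word in that subtree.
Matches: "tortabeltor", "tortador", "tortakalulu", "tortamirolin", "tortanemor", "tortarunlupa", "tortasoven", "tortavi"
Count: 8

8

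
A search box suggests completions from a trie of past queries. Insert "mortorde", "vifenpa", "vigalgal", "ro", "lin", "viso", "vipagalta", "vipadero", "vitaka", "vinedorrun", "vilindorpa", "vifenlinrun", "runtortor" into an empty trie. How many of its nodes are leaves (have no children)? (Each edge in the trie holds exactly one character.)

13

Leaves are exactly the stored words that no other stored word extends.
Those words: "lin", "mortorde", "ro", "runtortor", "vifenlinrun", "vifenpa", "vigalgal", "vilindorpa", "vinedorrun", "vipadero", "vipagalta", "viso", "vitaka"
Leaf count: 13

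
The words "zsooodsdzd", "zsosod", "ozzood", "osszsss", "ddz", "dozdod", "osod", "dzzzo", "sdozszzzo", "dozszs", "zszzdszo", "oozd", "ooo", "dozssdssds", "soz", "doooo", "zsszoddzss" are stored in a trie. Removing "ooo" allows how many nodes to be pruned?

A node on "ooo"'s path can go only if nothing else ends at it or branches off below it.
The suffix "o" (1 node) is used only by "ooo"; the node for "oo" still has the child "z", so pruning stops there.
Nodes removed: 1

1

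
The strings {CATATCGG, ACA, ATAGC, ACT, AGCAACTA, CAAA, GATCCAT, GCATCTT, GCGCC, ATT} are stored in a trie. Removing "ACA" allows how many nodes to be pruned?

1

After clearing the end-marker at "ACA", prune upward until reaching a node still needed by another word.
The suffix "A" (1 node) is used only by "ACA"; the node for "AC" still has the child "T", so pruning stops there.
Nodes removed: 1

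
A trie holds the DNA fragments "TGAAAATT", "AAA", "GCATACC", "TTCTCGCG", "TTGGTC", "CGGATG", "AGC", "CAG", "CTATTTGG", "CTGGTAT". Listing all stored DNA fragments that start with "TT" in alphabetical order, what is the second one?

TTGGTC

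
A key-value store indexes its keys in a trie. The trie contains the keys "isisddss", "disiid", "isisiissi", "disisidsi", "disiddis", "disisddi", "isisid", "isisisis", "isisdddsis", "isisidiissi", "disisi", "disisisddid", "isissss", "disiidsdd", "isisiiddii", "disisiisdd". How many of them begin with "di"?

Traverse to the node for "di", then collect every word in that subtree.
Matches: "disiddis", "disiid", "disiidsdd", "disisddi", "disisi", "disisidsi", "disisiisdd", "disisisddid"
Count: 8

8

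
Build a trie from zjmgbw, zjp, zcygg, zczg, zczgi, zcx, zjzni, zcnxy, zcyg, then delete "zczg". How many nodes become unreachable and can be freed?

A node on "zczg"'s path can go only if nothing else ends at it or branches off below it.
Every node on "zczg" is still needed (e.g. by "zczgi"), so nothing is freed.
Nodes removed: 0

0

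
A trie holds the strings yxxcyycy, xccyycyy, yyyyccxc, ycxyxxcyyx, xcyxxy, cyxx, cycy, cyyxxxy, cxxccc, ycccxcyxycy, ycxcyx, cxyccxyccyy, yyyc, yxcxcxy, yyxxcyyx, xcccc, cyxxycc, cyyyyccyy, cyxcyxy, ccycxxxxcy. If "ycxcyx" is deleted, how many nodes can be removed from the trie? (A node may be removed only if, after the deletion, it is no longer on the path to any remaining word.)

A node on "ycxcyx"'s path can go only if nothing else ends at it or branches off below it.
The suffix "cyx" (3 nodes) is used only by "ycxcyx"; the node for "ycx" still has the child "y", so pruning stops there.
Nodes removed: 3

3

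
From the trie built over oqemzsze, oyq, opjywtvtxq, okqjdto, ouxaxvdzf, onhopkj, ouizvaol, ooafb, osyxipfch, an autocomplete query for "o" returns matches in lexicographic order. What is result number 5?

Words with prefix "o", in lexicographic order: "okqjdto", "onhopkj", "ooafb", "opjywtvtxq", "oqemzsze", "osyxipfch", "ouizvaol", "ouxaxvdzf", "oyq"
The 5th is oqemzsze.

oqemzsze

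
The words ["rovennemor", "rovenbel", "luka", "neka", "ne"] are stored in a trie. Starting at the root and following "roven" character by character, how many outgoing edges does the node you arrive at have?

2

Walk "roven" from the root, arriving at one node.
Characters that immediately follow "roven" among the stored strings: {b, n}.
That node has 2 child edges.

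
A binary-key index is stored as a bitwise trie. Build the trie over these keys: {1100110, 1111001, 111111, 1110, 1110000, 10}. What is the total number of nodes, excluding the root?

19

Trace insertions, counting only characters that open a new branch:
  "1100110" → 7 new (1, 1, 0, 0, 1, 1, 0)
  "1111001" → prefix "11" already present; 5 new (1, 1, 0, 0, 1)
  "111111" → prefix "1111" already present; 2 new (1, 1)
  "1110" → prefix "111" already present; 1 new (0)
  "1110000" → prefix "1110" already present; 3 new (0, 0, 0)
  "10" → prefix "1" already present; 1 new (0)
Total nodes = 7 + 5 + 2 + 1 + 3 + 1 = 19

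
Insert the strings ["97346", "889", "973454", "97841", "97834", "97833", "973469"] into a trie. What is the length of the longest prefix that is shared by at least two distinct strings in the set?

The deepest shared node is where two words last agree before diverging.
e.g. "97346" and "973469" share the prefix "97346" of length 5; no pair shares a longer one.
Longest shared-prefix length: 5

5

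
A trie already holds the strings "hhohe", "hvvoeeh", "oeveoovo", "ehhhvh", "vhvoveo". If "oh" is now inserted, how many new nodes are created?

1

"o" is already a path in the trie; the remaining "h" must be added.
So 2 − 1 = 1 new nodes.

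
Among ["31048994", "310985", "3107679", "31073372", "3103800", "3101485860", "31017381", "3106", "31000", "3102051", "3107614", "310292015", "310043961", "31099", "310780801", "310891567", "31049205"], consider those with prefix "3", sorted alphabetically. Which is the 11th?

31073372

Words with prefix "3", in lexicographic order: "31000", "310043961", "3101485860", "31017381", "3102051", "310292015", "3103800", "31048994", "31049205", "3106", "31073372", "3107614", "3107679", "310780801", "310891567", "310985", "31099"
The 11th is 31073372.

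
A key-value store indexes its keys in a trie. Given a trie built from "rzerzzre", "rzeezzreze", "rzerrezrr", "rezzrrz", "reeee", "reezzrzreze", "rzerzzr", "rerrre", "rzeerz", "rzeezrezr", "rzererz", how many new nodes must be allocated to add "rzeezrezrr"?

"rzeezrezr" is already a path in the trie; the remaining "r" must be added.
So 10 − 9 = 1 new nodes.

1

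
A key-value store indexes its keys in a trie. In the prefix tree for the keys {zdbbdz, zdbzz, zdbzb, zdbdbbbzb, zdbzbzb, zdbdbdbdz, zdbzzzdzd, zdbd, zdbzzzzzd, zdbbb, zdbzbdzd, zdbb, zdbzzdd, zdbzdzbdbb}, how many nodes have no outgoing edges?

Leaves are exactly the stored words that no other stored word extends.
Those words: "zdbbb", "zdbbdz", "zdbdbbbzb", "zdbdbdbdz", "zdbzbdzd", "zdbzbzb", "zdbzdzbdbb", "zdbzzdd", "zdbzzzdzd", "zdbzzzzzd"
Leaf count: 10

10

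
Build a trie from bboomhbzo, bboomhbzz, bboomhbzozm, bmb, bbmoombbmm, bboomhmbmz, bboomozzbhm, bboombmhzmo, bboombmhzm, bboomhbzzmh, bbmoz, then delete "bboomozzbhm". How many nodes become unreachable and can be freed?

After clearing the end-marker at "bboomozzbhm", prune upward until reaching a node still needed by another word.
The suffix "ozzbhm" (6 nodes) is used only by "bboomozzbhm"; the node for "bboom" still has the child "h", so pruning stops there.
Nodes removed: 6

6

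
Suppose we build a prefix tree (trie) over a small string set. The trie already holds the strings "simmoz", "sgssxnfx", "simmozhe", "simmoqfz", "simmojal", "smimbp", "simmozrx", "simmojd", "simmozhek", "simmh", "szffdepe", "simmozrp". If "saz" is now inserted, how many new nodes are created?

"s" is already a path in the trie; the remaining "az" must be added.
Each of the 2 remaining characters creates one node.

2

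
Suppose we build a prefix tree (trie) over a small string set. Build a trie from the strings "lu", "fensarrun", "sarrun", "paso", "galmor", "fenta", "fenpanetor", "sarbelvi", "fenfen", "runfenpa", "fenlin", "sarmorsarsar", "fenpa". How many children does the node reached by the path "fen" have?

5

The children of the "fen" node are the distinct next characters among strings starting with "fen".
Distinct next characters after "fen": f, l, p, s, t.
That node has 5 child edges.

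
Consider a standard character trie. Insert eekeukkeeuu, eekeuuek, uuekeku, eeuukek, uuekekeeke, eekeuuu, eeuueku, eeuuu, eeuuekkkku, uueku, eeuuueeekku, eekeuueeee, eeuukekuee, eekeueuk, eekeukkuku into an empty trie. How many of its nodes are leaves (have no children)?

13

Leaves are exactly the stored words that no other stored word extends.
Those words: "eekeueuk", "eekeukkeeuu", "eekeukkuku", "eekeuueeee", "eekeuuek", "eekeuuu", "eeuuekkkku", "eeuueku", "eeuukekuee", "eeuuueeekku", "uuekekeeke", "uuekeku", "uueku"
Leaf count: 13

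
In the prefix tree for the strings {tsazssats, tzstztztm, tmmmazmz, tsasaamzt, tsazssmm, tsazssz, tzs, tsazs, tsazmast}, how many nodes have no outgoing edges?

7

Leaves are exactly the stored words that no other stored word extends.
Those words: "tmmmazmz", "tsasaamzt", "tsazmast", "tsazssats", "tsazssmm", "tsazssz", "tzstztztm"
Leaf count: 7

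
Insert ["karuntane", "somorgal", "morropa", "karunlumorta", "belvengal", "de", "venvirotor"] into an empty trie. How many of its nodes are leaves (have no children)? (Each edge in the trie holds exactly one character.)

A leaf is a node with no children — equivalently, the end of a word that is not a proper prefix of any other stored word.
Those words: "belvengal", "de", "karunlumorta", "karuntane", "morropa", "somorgal", "venvirotor"
Leaf count: 7

7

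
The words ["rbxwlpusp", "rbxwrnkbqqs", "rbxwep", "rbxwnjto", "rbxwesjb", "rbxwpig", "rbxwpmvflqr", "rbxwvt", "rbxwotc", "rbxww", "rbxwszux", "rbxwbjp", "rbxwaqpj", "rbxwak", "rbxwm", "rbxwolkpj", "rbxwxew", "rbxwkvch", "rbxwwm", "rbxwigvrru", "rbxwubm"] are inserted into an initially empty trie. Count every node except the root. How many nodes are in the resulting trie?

Count nodes per top-level branch (shared prefixes stored once):
  'r'-branch (rbxwak, rbxwaqpj, rbxwbjp, rbxwep, rbxwesjb, rbxwigvrru, rbxwkvch, rbxwlpusp, rbxwm, rbxwnjto, rbxwolkpj, rbxwotc, rbxwpig, rbxwpmvflqr, rbxwrnkbqqs, rbxwszux, rbxwubm, rbxwvt, rbxww, rbxwwm, rbxwxew): 74 nodes
Sum: 74

74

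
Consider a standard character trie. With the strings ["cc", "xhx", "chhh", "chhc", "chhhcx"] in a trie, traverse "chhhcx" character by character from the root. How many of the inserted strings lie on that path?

2

Check each prefix of "chhhcx" against the stored set — each match is an end-marker on the path.
Prefixes of the query that are stored words: "chhh", "chhhcx"
Count: 2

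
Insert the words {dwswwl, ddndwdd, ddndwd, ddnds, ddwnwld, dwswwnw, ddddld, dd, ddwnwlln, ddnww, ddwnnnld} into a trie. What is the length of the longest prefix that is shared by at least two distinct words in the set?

The deepest shared node is where two words last agree before diverging.
"ddndwd" and "ddndwdd" agree on "ddndwd" (6 characters) before diverging; nothing deeper is shared.
Longest shared-prefix length: 6

6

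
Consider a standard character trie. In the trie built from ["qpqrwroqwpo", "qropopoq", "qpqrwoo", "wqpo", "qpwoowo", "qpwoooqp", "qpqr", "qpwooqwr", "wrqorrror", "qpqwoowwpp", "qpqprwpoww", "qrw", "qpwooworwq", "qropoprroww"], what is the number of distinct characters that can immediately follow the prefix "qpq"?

Walk "qpq" from the root, arriving at one node.
Characters that immediately follow "qpq" among the stored strings: {p, r, w}.
That node has 3 child edges.

3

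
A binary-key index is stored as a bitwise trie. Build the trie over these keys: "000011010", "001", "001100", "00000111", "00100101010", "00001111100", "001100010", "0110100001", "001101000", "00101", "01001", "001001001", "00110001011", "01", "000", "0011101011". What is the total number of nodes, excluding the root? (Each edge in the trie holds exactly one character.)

60

Trace insertions, counting only characters that open a new branch:
  "000011010" → 9 new (0, 0, 0, 0, 1, 1, 0, 1, 0)
  "001" → prefix "00" already present; 1 new (1)
  "001100" → prefix "001" already present; 3 new (1, 0, 0)
  "00000111" → prefix "0000" already present; 4 new (0, 1, 1, 1)
  "00100101010" → prefix "001" already present; 8 new (0, 0, 1, 0, 1, 0, 1, 0)
  "00001111100" → prefix "000011" already present; 5 new (1, 1, 1, 0, 0)
  "001100010" → prefix "001100" already present; 3 new (0, 1, 0)
  "0110100001" → prefix "0" already present; 9 new (1, 1, 0, 1, 0, 0, 0, 0, 1)
  "001101000" → prefix "00110" already present; 4 new (1, 0, 0, 0)
  "00101" → prefix "0010" already present; 1 new (1)
  "01001" → prefix "01" already present; 3 new (0, 0, 1)
  "001001001" → prefix "0010010" already present; 2 new (0, 1)
  "00110001011" → prefix "001100010" already present; 2 new (1, 1)
  "01" → prefix "01" already present; 0 new (none)
  "000" → prefix "000" already present; 0 new (none)
  "0011101011" → prefix "0011" already present; 6 new (1, 0, 1, 0, 1, 1)
Total nodes = 9 + 1 + 3 + 4 + 8 + 5 + 3 + 9 + 4 + 1 + 3 + 2 + 2 + 0 + 0 + 6 = 60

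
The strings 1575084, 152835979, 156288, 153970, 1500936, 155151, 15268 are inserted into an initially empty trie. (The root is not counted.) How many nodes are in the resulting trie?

33

For each word, the new-node count is its length minus the longest prefix already in the trie:
  "1575084" → 7 new (1, 5, 7, 5, 0, 8, 4)
  "152835979" → prefix "15" already present; 7 new (2, 8, 3, 5, 9, 7, 9)
  "156288" → prefix "15" already present; 4 new (6, 2, 8, 8)
  "153970" → prefix "15" already present; 4 new (3, 9, 7, 0)
  "1500936" → prefix "15" already present; 5 new (0, 0, 9, 3, 6)
  "155151" → prefix "15" already present; 4 new (5, 1, 5, 1)
  "15268" → prefix "152" already present; 2 new (6, 8)
Total nodes = 7 + 7 + 4 + 4 + 5 + 4 + 2 = 33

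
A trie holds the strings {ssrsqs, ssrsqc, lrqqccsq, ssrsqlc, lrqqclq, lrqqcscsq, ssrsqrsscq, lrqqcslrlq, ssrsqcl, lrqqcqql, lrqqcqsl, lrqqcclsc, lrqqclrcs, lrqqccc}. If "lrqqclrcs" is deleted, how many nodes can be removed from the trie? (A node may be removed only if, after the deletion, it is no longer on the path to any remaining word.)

After clearing the end-marker at "lrqqclrcs", prune upward until reaching a node still needed by another word.
The suffix "rcs" (3 nodes) is used only by "lrqqclrcs"; the node for "lrqqcl" still has the child "q", so pruning stops there.
Nodes removed: 3

3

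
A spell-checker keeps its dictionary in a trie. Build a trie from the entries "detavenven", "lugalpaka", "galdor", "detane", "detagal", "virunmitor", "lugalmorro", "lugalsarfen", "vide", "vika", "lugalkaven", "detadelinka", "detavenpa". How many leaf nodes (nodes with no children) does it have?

Leaves are exactly the stored words that no other stored word extends.
Those words: "detadelinka", "detagal", "detane", "detavenpa", "detavenven", "galdor", "lugalkaven", "lugalmorro", "lugalpaka", "lugalsarfen", "vide", "vika", "virunmitor"
Leaf count: 13

13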